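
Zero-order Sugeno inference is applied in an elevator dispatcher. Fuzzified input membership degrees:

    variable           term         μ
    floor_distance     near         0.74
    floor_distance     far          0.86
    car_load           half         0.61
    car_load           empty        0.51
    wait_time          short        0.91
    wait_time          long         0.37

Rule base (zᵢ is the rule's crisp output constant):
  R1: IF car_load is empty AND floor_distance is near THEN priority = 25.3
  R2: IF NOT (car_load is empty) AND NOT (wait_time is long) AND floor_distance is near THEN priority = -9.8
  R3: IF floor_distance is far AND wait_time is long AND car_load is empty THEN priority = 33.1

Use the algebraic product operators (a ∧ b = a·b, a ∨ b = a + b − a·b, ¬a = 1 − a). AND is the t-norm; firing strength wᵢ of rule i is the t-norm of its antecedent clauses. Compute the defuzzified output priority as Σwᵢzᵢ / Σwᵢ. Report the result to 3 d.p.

R1 (z=25.3): empty=0.51, near=0.74; AND[a·b] → w = 0.3774
R2 (z=-9.8): ¬empty=1−0.51=0.49, ¬long=1−0.37=0.63, near=0.74; AND[a·b] → w = 0.2284
R3 (z=33.1): far=0.86, long=0.37, empty=0.51; AND[a·b] → w = 0.1623
Weighted average = (0.3774·25.3 + 0.2284·-9.8 + 0.1623·33.1) / (0.3774 + 0.2284 + 0.1623)
  = 12.6811 / 0.7681 = 16.509

16.509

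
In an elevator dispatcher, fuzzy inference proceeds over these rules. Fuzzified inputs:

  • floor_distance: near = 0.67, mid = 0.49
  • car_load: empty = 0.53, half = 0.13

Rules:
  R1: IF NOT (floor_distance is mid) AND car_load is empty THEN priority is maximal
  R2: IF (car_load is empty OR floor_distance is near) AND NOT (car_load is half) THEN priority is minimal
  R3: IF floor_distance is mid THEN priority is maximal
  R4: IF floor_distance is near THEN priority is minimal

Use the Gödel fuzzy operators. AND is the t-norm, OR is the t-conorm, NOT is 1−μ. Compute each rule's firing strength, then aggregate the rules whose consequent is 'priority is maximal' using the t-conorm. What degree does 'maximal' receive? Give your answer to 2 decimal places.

R1: ¬mid=1−0.49=0.51, empty=0.53; AND[min(a, b)] → w = 0.51
R2: (empty=0.53 OR near=0.67) = 0.67; AND[min(a, b)] with ¬half=1−0.13=0.87 → w = 0.67
R3: mid=0.49 → w = 0.49
R4: near=0.67 → w = 0.67
Rules with consequent 'maximal': {R1, R3} → strengths 0.51, 0.49
Aggregate via t-conorm [max(a, b)]: 0.51

0.51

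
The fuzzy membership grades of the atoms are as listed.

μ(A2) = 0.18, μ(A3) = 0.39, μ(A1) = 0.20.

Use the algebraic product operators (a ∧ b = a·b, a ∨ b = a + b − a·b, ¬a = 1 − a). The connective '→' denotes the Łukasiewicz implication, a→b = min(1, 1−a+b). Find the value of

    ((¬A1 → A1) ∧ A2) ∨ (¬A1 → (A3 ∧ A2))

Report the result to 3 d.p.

0.323

¬A1 = 1 − 0.2000 = 0.8000
¬A1 → A1  [Łukasiewicz: min(1, 1−a+b)] with a=0.8000, b=0.2000 → 0.4000
(¬A1 → A1) ∧ A2 = a·b on (0.4000, 0.1800) = 0.0720
¬A1 = 1 − 0.2000 = 0.8000
A3 ∧ A2 = a·b on (0.3900, 0.1800) = 0.0702
¬A1 → (A3 ∧ A2)  [Łukasiewicz: min(1, 1−a+b)] with a=0.8000, b=0.0702 → 0.2702
((¬A1 → A1) ∧ A2) ∨ (¬A1 → (A3 ∧ A2)) = a + b − a·b on (0.0720, 0.2702) = 0.3227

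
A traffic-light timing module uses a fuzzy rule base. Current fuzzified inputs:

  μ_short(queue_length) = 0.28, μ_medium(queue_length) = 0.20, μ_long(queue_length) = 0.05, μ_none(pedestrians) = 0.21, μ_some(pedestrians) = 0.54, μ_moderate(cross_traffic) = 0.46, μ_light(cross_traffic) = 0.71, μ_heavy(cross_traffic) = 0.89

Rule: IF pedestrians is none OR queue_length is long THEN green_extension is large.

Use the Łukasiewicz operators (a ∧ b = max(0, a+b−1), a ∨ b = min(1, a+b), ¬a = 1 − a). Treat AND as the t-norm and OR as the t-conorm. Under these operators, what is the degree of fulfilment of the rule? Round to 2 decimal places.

0.26

firing strength: none=0.21, long=0.05; OR[min(1, a+b)] → w = 0.26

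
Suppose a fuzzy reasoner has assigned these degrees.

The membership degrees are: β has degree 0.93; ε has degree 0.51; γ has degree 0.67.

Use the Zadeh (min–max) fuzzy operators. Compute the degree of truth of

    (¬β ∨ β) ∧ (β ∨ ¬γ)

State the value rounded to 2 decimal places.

¬β = 1 − 0.93 = 0.07
¬β ∨ β = max(a, b) on (0.07, 0.93) = 0.93
¬γ = 1 − 0.67 = 0.33
β ∨ ¬γ = max(a, b) on (0.93, 0.33) = 0.93
(¬β ∨ β) ∧ (β ∨ ¬γ) = min(a, b) on (0.93, 0.93) = 0.93

0.93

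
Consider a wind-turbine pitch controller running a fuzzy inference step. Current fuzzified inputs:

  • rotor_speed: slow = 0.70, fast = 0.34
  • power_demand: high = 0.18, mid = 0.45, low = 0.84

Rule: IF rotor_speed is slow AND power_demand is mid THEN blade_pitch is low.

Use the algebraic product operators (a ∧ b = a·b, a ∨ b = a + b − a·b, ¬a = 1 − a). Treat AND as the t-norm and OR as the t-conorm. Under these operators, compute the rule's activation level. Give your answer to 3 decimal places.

firing strength: slow=0.70, mid=0.45; AND[a·b] → w = 0.3150

0.315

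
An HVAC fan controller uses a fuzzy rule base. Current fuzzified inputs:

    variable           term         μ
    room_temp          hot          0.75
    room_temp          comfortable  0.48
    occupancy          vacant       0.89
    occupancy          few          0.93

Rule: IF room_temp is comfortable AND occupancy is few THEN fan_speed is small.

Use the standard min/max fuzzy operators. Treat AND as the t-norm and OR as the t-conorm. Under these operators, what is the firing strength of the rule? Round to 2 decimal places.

0.48

firing strength: comfortable=0.48, few=0.93; AND[min(a, b)] → w = 0.48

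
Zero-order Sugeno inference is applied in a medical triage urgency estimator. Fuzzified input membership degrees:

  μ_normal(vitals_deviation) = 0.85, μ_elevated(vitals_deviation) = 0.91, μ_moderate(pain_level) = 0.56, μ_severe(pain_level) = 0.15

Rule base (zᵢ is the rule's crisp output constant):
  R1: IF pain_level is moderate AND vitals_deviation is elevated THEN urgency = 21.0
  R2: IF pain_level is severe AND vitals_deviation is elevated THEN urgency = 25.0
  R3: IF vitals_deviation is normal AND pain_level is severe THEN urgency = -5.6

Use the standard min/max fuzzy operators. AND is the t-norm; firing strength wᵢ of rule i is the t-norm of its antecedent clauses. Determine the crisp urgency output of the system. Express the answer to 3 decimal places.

R1 (z=21.0): moderate=0.56, elevated=0.91; AND[min(a, b)] → w = 0.56
R2 (z=25.0): severe=0.15, elevated=0.91; AND[min(a, b)] → w = 0.15
R3 (z=-5.6): normal=0.85, severe=0.15; AND[min(a, b)] → w = 0.15
Weighted average = (0.56·21.0 + 0.15·25.0 + 0.15·-5.6) / (0.56 + 0.15 + 0.15)
  = 14.6700 / 0.8600 = 17.058

17.058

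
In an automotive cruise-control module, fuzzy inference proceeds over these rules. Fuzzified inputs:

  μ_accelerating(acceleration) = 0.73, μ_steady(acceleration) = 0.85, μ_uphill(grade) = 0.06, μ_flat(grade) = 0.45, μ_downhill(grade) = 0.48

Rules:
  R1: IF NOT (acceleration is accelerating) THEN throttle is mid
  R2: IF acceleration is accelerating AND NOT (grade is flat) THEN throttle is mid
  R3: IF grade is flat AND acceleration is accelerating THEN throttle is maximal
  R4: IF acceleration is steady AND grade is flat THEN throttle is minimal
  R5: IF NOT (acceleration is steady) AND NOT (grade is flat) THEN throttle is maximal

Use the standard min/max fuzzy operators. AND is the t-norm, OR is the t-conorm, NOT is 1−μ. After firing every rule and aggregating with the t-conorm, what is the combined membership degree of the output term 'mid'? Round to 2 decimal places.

R1: ¬accelerating=1−0.73=0.27 → w = 0.27
R2: accelerating=0.73, ¬flat=1−0.45=0.55; AND[min(a, b)] → w = 0.55
R3: flat=0.45, accelerating=0.73; AND[min(a, b)] → w = 0.45
R4: steady=0.85, flat=0.45; AND[min(a, b)] → w = 0.45
R5: ¬steady=1−0.85=0.15, ¬flat=1−0.45=0.55; AND[min(a, b)] → w = 0.15
Rules with consequent 'mid': {R1, R2} → strengths 0.27, 0.55
Aggregate via t-conorm [max(a, b)]: 0.55

0.55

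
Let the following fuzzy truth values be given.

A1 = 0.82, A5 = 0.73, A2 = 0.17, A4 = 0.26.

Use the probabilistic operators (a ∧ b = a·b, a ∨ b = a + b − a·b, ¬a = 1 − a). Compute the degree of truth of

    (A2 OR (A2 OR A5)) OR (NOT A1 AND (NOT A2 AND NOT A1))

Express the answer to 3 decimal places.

0.819

A2 OR A5 = a + b − a·b on (0.1700, 0.7300) = 0.7759
A2 OR (A2 OR A5) = a + b − a·b on (0.1700, 0.7759) = 0.8140
NOT A1 = 1 − 0.8200 = 0.1800
NOT A2 = 1 − 0.1700 = 0.8300
NOT A1 = 1 − 0.8200 = 0.1800
NOT A2 AND NOT A1 = a·b on (0.8300, 0.1800) = 0.1494
NOT A1 AND (NOT A2 AND NOT A1) = a·b on (0.1800, 0.1494) = 0.0269
(A2 OR (A2 OR A5)) OR (NOT A1 AND (NOT A2 AND NOT A1)) = a + b − a·b on (0.8140, 0.0269) = 0.8190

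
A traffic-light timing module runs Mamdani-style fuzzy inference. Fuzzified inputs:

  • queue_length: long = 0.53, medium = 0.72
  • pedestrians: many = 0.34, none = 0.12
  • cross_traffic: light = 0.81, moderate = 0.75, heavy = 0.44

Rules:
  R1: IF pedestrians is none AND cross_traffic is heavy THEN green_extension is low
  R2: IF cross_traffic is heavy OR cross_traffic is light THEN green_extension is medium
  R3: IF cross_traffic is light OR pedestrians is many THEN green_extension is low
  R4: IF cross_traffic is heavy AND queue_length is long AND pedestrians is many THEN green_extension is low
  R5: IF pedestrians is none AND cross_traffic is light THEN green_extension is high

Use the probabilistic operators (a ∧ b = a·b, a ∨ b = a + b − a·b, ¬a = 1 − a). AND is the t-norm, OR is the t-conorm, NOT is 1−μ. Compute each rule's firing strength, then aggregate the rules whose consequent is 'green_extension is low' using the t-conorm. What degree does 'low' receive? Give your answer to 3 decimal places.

R1: none=0.12, heavy=0.44; AND[a·b] → w = 0.0528
R2: heavy=0.44, light=0.81; OR[a + b − a·b] → w = 0.8936
R3: light=0.81, many=0.34; OR[a + b − a·b] → w = 0.8746
R4: heavy=0.44, long=0.53, many=0.34; AND[a·b] → w = 0.0793
R5: none=0.12, light=0.81; AND[a·b] → w = 0.0972
Rules with consequent 'low': {R1, R3, R4} → strengths 0.0528, 0.8746, 0.0793
Aggregate via t-conorm [a + b − a·b]: 0.8906

0.891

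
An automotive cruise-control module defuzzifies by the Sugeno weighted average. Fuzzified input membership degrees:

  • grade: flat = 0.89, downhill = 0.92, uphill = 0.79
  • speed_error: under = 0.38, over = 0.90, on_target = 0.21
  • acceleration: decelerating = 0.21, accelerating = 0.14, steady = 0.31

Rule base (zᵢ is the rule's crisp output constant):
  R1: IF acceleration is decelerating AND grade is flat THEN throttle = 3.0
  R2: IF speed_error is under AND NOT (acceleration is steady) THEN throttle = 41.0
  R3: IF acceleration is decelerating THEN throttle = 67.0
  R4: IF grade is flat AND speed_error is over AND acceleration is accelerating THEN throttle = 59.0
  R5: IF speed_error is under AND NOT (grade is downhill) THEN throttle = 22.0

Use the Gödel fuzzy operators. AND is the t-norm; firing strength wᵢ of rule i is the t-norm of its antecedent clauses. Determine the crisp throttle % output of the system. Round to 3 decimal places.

R1 (z=3.0): decelerating=0.21, flat=0.89; AND[min(a, b)] → w = 0.21
R2 (z=41.0): under=0.38, ¬steady=1−0.31=0.69; AND[min(a, b)] → w = 0.38
R3 (z=67.0): decelerating=0.21 → w = 0.21
R4 (z=59.0): flat=0.89, over=0.90, accelerating=0.14; AND[min(a, b)] → w = 0.14
R5 (z=22.0): under=0.38, ¬downhill=1−0.92=0.08; AND[min(a, b)] → w = 0.08
Weighted average = (0.21·3.0 + 0.38·41.0 + 0.21·67.0 + 0.14·59.0 + 0.08·22.0) / (0.21 + 0.38 + 0.21 + 0.14 + 0.08)
  = 40.3000 / 1.0200 = 39.510

39.510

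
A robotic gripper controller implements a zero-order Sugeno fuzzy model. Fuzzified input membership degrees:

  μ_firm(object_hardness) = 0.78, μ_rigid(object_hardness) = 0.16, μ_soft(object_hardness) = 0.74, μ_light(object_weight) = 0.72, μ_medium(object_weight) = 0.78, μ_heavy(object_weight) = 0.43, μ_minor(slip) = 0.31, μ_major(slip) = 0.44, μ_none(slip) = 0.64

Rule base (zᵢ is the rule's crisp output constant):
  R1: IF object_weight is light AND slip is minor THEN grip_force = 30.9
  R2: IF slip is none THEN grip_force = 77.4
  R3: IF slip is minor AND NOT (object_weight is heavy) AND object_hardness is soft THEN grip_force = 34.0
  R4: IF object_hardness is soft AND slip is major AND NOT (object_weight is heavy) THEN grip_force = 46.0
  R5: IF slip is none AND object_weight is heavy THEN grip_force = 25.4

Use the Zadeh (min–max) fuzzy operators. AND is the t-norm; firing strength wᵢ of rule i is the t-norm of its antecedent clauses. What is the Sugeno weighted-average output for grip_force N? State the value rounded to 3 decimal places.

R1 (z=30.9): light=0.72, minor=0.31; AND[min(a, b)] → w = 0.31
R2 (z=77.4): none=0.64 → w = 0.64
R3 (z=34.0): minor=0.31, ¬heavy=1−0.43=0.57, soft=0.74; AND[min(a, b)] → w = 0.31
R4 (z=46.0): soft=0.74, major=0.44, ¬heavy=1−0.43=0.57; AND[min(a, b)] → w = 0.44
R5 (z=25.4): none=0.64, heavy=0.43; AND[min(a, b)] → w = 0.43
Weighted average = (0.31·30.9 + 0.64·77.4 + 0.31·34.0 + 0.44·46.0 + 0.43·25.4) / (0.31 + 0.64 + 0.31 + 0.44 + 0.43)
  = 100.8170 / 2.1300 = 47.332

47.332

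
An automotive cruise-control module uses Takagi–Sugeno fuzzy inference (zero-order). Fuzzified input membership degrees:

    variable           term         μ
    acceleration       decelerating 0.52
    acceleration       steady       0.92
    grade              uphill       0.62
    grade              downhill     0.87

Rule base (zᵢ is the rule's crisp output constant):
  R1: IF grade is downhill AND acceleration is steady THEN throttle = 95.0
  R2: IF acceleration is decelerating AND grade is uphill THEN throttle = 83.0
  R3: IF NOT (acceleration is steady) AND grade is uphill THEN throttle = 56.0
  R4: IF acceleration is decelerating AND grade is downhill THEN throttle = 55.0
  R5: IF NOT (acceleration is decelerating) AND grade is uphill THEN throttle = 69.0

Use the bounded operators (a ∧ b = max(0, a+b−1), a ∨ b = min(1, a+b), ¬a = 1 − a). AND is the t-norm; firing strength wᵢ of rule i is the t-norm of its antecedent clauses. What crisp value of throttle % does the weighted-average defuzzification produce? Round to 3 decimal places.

R1 (z=95.0): downhill=0.87, steady=0.92; AND[max(0, a+b−1)] → w = 0.79
R2 (z=83.0): decelerating=0.52, uphill=0.62; AND[max(0, a+b−1)] → w = 0.14
R3 (z=56.0): ¬steady=1−0.92=0.08, uphill=0.62; AND[max(0, a+b−1)] → w = 0.00
R4 (z=55.0): decelerating=0.52, downhill=0.87; AND[max(0, a+b−1)] → w = 0.39
R5 (z=69.0): ¬decelerating=1−0.52=0.48, uphill=0.62; AND[max(0, a+b−1)] → w = 0.10
Weighted average = (0.79·95.0 + 0.14·83.0 + 0.00·56.0 + 0.39·55.0 + 0.10·69.0) / (0.79 + 0.14 + 0.00 + 0.39 + 0.10)
  = 115.0200 / 1.4200 = 81.000

81.000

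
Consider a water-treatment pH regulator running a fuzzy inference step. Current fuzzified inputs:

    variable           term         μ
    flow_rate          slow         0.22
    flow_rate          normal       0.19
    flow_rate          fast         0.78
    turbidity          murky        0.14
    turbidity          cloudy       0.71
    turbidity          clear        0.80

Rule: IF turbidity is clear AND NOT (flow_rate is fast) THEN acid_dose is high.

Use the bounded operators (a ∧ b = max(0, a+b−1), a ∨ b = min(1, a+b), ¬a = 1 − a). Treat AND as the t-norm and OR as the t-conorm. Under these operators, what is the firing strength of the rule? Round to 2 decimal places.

0.02

firing strength: clear=0.80, ¬fast=1−0.78=0.22; AND[max(0, a+b−1)] → w = 0.02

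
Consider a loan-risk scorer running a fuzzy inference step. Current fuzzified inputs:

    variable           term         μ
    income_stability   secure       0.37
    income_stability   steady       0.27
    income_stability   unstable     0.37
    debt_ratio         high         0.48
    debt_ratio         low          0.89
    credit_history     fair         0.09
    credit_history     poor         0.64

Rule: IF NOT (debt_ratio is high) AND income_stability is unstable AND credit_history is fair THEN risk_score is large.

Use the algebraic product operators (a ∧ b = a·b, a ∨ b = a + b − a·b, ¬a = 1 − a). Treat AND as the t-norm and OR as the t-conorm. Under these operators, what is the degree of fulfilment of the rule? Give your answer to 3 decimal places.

0.017

firing strength: ¬high=1−0.48=0.52, unstable=0.37, fair=0.09; AND[a·b] → w = 0.0173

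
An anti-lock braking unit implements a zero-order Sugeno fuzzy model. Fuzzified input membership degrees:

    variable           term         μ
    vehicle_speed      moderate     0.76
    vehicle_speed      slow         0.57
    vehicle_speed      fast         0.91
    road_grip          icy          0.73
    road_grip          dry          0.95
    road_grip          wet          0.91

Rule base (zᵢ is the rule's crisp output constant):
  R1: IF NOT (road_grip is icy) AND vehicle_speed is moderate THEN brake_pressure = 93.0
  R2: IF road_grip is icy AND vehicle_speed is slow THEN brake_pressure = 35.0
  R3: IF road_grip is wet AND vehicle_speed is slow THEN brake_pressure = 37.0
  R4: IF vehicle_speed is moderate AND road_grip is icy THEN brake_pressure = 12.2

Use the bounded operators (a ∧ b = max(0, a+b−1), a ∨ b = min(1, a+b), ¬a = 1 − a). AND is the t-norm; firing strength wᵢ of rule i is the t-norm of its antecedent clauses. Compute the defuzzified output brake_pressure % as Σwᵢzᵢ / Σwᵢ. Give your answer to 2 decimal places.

28.48

R1 (z=93.0): ¬icy=1−0.73=0.27, moderate=0.76; AND[max(0, a+b−1)] → w = 0.03
R2 (z=35.0): icy=0.73, slow=0.57; AND[max(0, a+b−1)] → w = 0.30
R3 (z=37.0): wet=0.91, slow=0.57; AND[max(0, a+b−1)] → w = 0.48
R4 (z=12.2): moderate=0.76, icy=0.73; AND[max(0, a+b−1)] → w = 0.49
Weighted average = (0.03·93.0 + 0.30·35.0 + 0.48·37.0 + 0.49·12.2) / (0.03 + 0.30 + 0.48 + 0.49)
  = 37.0280 / 1.3000 = 28.48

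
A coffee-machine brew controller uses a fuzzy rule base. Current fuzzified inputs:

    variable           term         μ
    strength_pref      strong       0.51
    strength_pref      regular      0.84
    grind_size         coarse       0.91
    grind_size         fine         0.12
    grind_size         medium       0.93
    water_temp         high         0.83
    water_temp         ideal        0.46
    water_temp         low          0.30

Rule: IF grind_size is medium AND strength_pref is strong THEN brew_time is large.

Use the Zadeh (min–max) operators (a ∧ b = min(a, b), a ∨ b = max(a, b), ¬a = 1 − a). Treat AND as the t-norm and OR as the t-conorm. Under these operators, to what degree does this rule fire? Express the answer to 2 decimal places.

firing strength: medium=0.93, strong=0.51; AND[min(a, b)] → w = 0.51

0.51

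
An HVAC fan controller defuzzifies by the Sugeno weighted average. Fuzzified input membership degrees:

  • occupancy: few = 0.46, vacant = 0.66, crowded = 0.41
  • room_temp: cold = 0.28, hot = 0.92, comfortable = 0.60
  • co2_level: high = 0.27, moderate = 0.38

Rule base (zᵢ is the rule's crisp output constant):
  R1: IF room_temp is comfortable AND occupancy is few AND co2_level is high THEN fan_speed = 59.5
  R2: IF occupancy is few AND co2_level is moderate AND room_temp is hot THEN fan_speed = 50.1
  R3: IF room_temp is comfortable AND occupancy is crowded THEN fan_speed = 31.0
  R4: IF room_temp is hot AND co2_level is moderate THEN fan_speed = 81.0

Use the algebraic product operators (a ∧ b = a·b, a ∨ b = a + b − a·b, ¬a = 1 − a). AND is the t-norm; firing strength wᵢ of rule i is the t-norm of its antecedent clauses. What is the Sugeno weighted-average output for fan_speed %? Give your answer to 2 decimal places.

58.29

R1 (z=59.5): comfortable=0.60, few=0.46, high=0.27; AND[a·b] → w = 0.0745
R2 (z=50.1): few=0.46, moderate=0.38, hot=0.92; AND[a·b] → w = 0.1608
R3 (z=31.0): comfortable=0.60, crowded=0.41; AND[a·b] → w = 0.2460
R4 (z=81.0): hot=0.92, moderate=0.38; AND[a·b] → w = 0.3496
Weighted average = (0.0745·59.5 + 0.1608·50.1 + 0.2460·31.0 + 0.3496·81.0) / (0.0745 + 0.1608 + 0.2460 + 0.3496)
  = 48.4344 / 0.8309 = 58.29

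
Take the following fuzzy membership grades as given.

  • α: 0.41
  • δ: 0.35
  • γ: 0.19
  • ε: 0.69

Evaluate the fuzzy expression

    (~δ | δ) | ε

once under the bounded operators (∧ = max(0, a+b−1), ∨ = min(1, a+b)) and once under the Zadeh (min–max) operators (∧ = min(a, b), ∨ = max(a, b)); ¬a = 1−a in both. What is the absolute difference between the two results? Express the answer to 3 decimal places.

Under bounded:
  ~δ = 1 − 0.35 = 0.65
  ~δ | δ = min(1, a+b) on (0.65, 0.35) = 1.00
  (~δ | δ) | ε = min(1, a+b) on (1.00, 0.69) = 1.00
  → value = 1.0000
Under Zadeh (min–max):
  ~δ = 1 − 0.35 = 0.65
  ~δ | δ = max(a, b) on (0.65, 0.35) = 0.65
  (~δ | δ) | ε = max(a, b) on (0.65, 0.69) = 0.69
  → value = 0.6900
|1.0000 − 0.6900| = 0.310

0.310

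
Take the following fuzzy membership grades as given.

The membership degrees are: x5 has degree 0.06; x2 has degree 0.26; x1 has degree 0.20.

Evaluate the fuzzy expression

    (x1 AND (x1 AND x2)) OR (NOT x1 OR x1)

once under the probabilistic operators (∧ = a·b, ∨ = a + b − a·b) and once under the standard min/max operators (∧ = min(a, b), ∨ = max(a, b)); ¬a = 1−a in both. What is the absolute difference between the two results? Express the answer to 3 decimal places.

0.042

Under probabilistic:
  x1 AND x2 = a·b on (0.2000, 0.2600) = 0.0520
  x1 AND (x1 AND x2) = a·b on (0.2000, 0.0520) = 0.0104
  NOT x1 = 1 − 0.2000 = 0.8000
  NOT x1 OR x1 = a + b − a·b on (0.8000, 0.2000) = 0.8400
  (x1 AND (x1 AND x2)) OR (NOT x1 OR x1) = a + b − a·b on (0.0104, 0.8400) = 0.8417
  → value = 0.8417
Under standard min/max:
  x1 AND x2 = min(a, b) on (0.20, 0.26) = 0.20
  x1 AND (x1 AND x2) = min(a, b) on (0.20, 0.20) = 0.20
  NOT x1 = 1 − 0.20 = 0.80
  NOT x1 OR x1 = max(a, b) on (0.80, 0.20) = 0.80
  (x1 AND (x1 AND x2)) OR (NOT x1 OR x1) = max(a, b) on (0.20, 0.80) = 0.80
  → value = 0.8000
|0.8417 − 0.8000| = 0.042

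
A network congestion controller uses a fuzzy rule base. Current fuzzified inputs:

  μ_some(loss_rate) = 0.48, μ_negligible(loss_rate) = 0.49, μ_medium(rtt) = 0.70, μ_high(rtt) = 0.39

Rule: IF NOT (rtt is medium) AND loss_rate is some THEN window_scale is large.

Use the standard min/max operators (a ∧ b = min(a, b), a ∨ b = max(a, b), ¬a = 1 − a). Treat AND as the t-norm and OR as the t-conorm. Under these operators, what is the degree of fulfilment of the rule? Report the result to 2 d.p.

0.30

firing strength: ¬medium=1−0.70=0.30, some=0.48; AND[min(a, b)] → w = 0.30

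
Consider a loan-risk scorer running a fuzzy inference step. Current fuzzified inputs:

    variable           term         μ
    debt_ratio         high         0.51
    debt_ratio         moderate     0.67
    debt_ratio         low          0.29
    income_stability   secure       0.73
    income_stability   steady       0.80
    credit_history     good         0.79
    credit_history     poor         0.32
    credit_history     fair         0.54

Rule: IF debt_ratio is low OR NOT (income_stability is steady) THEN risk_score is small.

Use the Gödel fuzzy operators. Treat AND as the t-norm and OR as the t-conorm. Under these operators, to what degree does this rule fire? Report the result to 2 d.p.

0.29

firing strength: low=0.29, ¬steady=1−0.80=0.20; OR[max(a, b)] → w = 0.29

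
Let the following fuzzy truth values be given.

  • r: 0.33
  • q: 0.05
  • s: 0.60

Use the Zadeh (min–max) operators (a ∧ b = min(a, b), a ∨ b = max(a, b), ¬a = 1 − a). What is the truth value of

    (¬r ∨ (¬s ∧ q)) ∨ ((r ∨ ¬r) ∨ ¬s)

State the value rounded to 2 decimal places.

0.67

¬r = 1 − 0.33 = 0.67
¬s = 1 − 0.60 = 0.40
¬s ∧ q = min(a, b) on (0.40, 0.05) = 0.05
¬r ∨ (¬s ∧ q) = max(a, b) on (0.67, 0.05) = 0.67
¬r = 1 − 0.33 = 0.67
r ∨ ¬r = max(a, b) on (0.33, 0.67) = 0.67
¬s = 1 − 0.60 = 0.40
(r ∨ ¬r) ∨ ¬s = max(a, b) on (0.67, 0.40) = 0.67
(¬r ∨ (¬s ∧ q)) ∨ ((r ∨ ¬r) ∨ ¬s) = max(a, b) on (0.67, 0.67) = 0.67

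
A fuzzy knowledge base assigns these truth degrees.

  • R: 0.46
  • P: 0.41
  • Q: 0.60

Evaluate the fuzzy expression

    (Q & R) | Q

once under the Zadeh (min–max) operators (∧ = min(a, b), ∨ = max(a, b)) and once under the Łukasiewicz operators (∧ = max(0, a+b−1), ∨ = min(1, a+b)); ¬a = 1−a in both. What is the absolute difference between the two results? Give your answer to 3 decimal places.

0.060

Under Zadeh (min–max):
  Q & R = min(a, b) on (0.60, 0.46) = 0.46
  (Q & R) | Q = max(a, b) on (0.46, 0.60) = 0.60
  → value = 0.6000
Under Łukasiewicz:
  Q & R = max(0, a+b−1) on (0.60, 0.46) = 0.06
  (Q & R) | Q = min(1, a+b) on (0.06, 0.60) = 0.66
  → value = 0.6600
|0.6000 − 0.6600| = 0.060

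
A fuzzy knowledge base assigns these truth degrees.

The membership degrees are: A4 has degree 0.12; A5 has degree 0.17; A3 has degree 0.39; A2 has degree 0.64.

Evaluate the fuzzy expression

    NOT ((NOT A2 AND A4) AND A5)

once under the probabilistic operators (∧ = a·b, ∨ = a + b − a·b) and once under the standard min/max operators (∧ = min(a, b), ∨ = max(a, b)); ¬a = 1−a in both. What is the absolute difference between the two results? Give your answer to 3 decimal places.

Under probabilistic:
  NOT A2 = 1 − 0.6400 = 0.3600
  NOT A2 AND A4 = a·b on (0.3600, 0.1200) = 0.0432
  (NOT A2 AND A4) AND A5 = a·b on (0.0432, 0.1700) = 0.0073
  NOT ((NOT A2 AND A4) AND A5) = 1 − 0.0073 = 0.9927
  → value = 0.9927
Under standard min/max:
  NOT A2 = 1 − 0.64 = 0.36
  NOT A2 AND A4 = min(a, b) on (0.36, 0.12) = 0.12
  (NOT A2 AND A4) AND A5 = min(a, b) on (0.12, 0.17) = 0.12
  NOT ((NOT A2 AND A4) AND A5) = 1 − 0.12 = 0.88
  → value = 0.8800
|0.9927 − 0.8800| = 0.113

0.113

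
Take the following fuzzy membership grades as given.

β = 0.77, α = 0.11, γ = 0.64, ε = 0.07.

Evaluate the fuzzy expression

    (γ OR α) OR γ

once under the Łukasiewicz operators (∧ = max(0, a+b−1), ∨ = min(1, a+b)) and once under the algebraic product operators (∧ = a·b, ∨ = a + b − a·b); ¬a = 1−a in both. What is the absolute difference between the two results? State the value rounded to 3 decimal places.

0.115

Under Łukasiewicz:
  γ OR α = min(1, a+b) on (0.64, 0.11) = 0.75
  (γ OR α) OR γ = min(1, a+b) on (0.75, 0.64) = 1.00
  → value = 1.0000
Under algebraic product:
  γ OR α = a + b − a·b on (0.6400, 0.1100) = 0.6796
  (γ OR α) OR γ = a + b − a·b on (0.6796, 0.6400) = 0.8847
  → value = 0.8847
|1.0000 − 0.8847| = 0.115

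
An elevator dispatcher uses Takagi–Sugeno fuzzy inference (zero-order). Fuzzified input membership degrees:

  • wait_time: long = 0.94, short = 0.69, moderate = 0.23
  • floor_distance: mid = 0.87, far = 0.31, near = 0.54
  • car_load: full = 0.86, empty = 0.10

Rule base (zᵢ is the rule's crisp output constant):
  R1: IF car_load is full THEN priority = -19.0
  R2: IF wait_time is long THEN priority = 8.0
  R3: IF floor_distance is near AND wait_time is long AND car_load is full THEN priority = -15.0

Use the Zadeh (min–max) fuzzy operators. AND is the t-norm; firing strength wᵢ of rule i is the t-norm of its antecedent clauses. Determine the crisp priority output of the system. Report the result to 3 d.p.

R1 (z=-19.0): full=0.86 → w = 0.86
R2 (z=8.0): long=0.94 → w = 0.94
R3 (z=-15.0): near=0.54, long=0.94, full=0.86; AND[min(a, b)] → w = 0.54
Weighted average = (0.86·-19.0 + 0.94·8.0 + 0.54·-15.0) / (0.86 + 0.94 + 0.54)
  = -16.9200 / 2.3400 = -7.231

-7.231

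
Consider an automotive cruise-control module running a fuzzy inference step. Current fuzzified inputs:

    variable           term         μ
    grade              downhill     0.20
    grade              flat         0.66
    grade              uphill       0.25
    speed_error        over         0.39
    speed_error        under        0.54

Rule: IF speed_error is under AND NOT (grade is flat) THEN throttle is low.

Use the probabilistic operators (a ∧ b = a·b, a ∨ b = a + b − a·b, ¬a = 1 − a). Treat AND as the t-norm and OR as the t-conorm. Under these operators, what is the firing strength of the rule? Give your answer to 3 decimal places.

0.184

firing strength: under=0.54, ¬flat=1−0.66=0.34; AND[a·b] → w = 0.1836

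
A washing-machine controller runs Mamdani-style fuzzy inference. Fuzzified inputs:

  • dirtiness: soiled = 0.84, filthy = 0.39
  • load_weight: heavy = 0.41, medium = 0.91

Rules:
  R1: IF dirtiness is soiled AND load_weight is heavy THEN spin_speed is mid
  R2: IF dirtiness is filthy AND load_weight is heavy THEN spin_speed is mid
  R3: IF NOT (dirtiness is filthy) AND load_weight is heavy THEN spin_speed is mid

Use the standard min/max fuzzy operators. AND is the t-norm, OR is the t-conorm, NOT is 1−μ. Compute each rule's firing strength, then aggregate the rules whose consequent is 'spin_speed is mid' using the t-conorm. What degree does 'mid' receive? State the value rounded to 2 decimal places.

0.41

R1: soiled=0.84, heavy=0.41; AND[min(a, b)] → w = 0.41
R2: filthy=0.39, heavy=0.41; AND[min(a, b)] → w = 0.39
R3: ¬filthy=1−0.39=0.61, heavy=0.41; AND[min(a, b)] → w = 0.41
Rules with consequent 'mid': {R1, R2, R3} → strengths 0.41, 0.39, 0.41
Aggregate via t-conorm [max(a, b)]: 0.41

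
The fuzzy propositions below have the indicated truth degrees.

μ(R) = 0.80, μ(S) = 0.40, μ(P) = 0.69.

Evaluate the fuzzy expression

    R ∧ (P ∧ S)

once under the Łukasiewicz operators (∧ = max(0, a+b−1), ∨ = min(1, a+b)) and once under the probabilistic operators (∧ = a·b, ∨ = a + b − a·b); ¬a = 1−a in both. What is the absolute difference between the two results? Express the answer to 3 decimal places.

0.221

Under Łukasiewicz:
  P ∧ S = max(0, a+b−1) on (0.69, 0.40) = 0.09
  R ∧ (P ∧ S) = max(0, a+b−1) on (0.80, 0.09) = 0.00
  → value = 0.0000
Under probabilistic:
  P ∧ S = a·b on (0.6900, 0.4000) = 0.2760
  R ∧ (P ∧ S) = a·b on (0.8000, 0.2760) = 0.2208
  → value = 0.2208
|0.0000 − 0.2208| = 0.221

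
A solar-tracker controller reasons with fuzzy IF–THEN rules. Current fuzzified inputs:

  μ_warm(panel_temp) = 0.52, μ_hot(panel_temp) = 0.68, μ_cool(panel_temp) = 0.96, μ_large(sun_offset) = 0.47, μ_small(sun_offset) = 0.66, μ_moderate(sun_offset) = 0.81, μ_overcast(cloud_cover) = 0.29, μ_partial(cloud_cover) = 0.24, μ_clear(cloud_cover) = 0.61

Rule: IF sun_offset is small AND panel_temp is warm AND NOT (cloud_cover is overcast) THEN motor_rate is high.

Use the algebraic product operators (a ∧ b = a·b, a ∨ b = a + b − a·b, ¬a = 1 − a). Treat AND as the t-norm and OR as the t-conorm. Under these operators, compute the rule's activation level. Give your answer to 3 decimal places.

firing strength: small=0.66, warm=0.52, ¬overcast=1−0.29=0.71; AND[a·b] → w = 0.2437

0.244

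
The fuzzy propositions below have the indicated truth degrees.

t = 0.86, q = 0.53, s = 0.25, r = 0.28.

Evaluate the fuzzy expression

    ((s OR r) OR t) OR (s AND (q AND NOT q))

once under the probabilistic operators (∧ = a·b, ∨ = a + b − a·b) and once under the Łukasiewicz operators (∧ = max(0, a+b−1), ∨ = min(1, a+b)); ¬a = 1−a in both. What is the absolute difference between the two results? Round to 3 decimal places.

0.071

Under probabilistic:
  s OR r = a + b − a·b on (0.2500, 0.2800) = 0.4600
  (s OR r) OR t = a + b − a·b on (0.4600, 0.8600) = 0.9244
  NOT q = 1 − 0.5300 = 0.4700
  q AND NOT q = a·b on (0.5300, 0.4700) = 0.2491
  s AND (q AND NOT q) = a·b on (0.2500, 0.2491) = 0.0623
  ((s OR r) OR t) OR (s AND (q AND NOT q)) = a + b − a·b on (0.9244, 0.0623) = 0.9291
  → value = 0.9291
Under Łukasiewicz:
  s OR r = min(1, a+b) on (0.25, 0.28) = 0.53
  (s OR r) OR t = min(1, a+b) on (0.53, 0.86) = 1.00
  NOT q = 1 − 0.53 = 0.47
  q AND NOT q = max(0, a+b−1) on (0.53, 0.47) = 0.00
  s AND (q AND NOT q) = max(0, a+b−1) on (0.25, 0.00) = 0.00
  ((s OR r) OR t) OR (s AND (q AND NOT q)) = min(1, a+b) on (1.00, 0.00) = 1.00
  → value = 1.0000
|0.9291 − 1.0000| = 0.071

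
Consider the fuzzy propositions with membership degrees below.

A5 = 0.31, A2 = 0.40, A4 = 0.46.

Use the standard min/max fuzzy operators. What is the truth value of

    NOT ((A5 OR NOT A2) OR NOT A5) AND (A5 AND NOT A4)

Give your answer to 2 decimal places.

NOT A2 = 1 − 0.40 = 0.60
A5 OR NOT A2 = max(a, b) on (0.31, 0.60) = 0.60
NOT A5 = 1 − 0.31 = 0.69
(A5 OR NOT A2) OR NOT A5 = max(a, b) on (0.60, 0.69) = 0.69
NOT ((A5 OR NOT A2) OR NOT A5) = 1 − 0.69 = 0.31
NOT A4 = 1 − 0.46 = 0.54
A5 AND NOT A4 = min(a, b) on (0.31, 0.54) = 0.31
NOT ((A5 OR NOT A2) OR NOT A5) AND (A5 AND NOT A4) = min(a, b) on (0.31, 0.31) = 0.31

0.31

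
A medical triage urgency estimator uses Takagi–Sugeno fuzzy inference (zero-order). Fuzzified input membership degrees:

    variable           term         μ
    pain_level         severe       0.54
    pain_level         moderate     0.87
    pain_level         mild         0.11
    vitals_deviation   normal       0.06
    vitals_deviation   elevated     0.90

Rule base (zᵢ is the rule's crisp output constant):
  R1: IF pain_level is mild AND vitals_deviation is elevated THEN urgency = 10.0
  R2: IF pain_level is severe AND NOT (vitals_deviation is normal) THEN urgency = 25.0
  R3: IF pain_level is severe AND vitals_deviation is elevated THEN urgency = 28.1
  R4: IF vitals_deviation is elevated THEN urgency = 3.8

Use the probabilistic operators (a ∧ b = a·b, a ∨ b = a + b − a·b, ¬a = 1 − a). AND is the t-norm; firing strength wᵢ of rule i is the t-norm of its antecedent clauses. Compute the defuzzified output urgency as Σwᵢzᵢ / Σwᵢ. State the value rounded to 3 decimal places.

R1 (z=10.0): mild=0.11, elevated=0.90; AND[a·b] → w = 0.0990
R2 (z=25.0): severe=0.54, ¬normal=1−0.06=0.94; AND[a·b] → w = 0.5076
R3 (z=28.1): severe=0.54, elevated=0.90; AND[a·b] → w = 0.4860
R4 (z=3.8): elevated=0.90 → w = 0.9000
Weighted average = (0.0990·10.0 + 0.5076·25.0 + 0.4860·28.1 + 0.9000·3.8) / (0.0990 + 0.5076 + 0.4860 + 0.9000)
  = 30.7566 / 1.9926 = 15.435

15.435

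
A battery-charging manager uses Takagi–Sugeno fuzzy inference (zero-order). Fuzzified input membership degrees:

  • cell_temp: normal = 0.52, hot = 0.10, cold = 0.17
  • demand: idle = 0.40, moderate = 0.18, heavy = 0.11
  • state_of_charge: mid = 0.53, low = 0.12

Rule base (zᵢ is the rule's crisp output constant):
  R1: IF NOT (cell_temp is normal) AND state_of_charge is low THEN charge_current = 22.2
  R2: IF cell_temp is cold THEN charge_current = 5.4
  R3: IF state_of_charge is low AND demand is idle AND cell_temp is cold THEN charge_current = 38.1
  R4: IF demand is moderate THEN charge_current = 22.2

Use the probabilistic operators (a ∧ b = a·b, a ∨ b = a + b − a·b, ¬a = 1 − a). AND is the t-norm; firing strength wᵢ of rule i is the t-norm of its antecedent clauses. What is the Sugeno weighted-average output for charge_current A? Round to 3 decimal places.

R1 (z=22.2): ¬normal=1−0.52=0.48, low=0.12; AND[a·b] → w = 0.0576
R2 (z=5.4): cold=0.17 → w = 0.1700
R3 (z=38.1): low=0.12, idle=0.40, cold=0.17; AND[a·b] → w = 0.0082
R4 (z=22.2): moderate=0.18 → w = 0.1800
Weighted average = (0.0576·22.2 + 0.1700·5.4 + 0.0082·38.1 + 0.1800·22.2) / (0.0576 + 0.1700 + 0.0082 + 0.1800)
  = 6.5036 / 0.4158 = 15.643

15.643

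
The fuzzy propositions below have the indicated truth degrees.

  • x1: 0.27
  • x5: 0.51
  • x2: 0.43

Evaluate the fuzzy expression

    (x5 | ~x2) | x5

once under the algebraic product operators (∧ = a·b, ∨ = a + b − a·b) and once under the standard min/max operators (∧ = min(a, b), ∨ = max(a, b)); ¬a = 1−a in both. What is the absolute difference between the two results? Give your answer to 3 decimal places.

Under algebraic product:
  ~x2 = 1 − 0.4300 = 0.5700
  x5 | ~x2 = a + b − a·b on (0.5100, 0.5700) = 0.7893
  (x5 | ~x2) | x5 = a + b − a·b on (0.7893, 0.5100) = 0.8968
  → value = 0.8968
Under standard min/max:
  ~x2 = 1 − 0.43 = 0.57
  x5 | ~x2 = max(a, b) on (0.51, 0.57) = 0.57
  (x5 | ~x2) | x5 = max(a, b) on (0.57, 0.51) = 0.57
  → value = 0.5700
|0.8968 − 0.5700| = 0.327

0.327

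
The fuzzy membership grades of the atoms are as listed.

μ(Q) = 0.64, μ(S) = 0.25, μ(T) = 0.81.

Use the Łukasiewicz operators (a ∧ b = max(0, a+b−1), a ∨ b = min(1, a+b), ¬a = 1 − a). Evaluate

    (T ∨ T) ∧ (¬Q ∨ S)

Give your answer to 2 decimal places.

T ∨ T = min(1, a+b) on (0.81, 0.81) = 1.00
¬Q = 1 − 0.64 = 0.36
¬Q ∨ S = min(1, a+b) on (0.36, 0.25) = 0.61
(T ∨ T) ∧ (¬Q ∨ S) = max(0, a+b−1) on (1.00, 0.61) = 0.61

0.61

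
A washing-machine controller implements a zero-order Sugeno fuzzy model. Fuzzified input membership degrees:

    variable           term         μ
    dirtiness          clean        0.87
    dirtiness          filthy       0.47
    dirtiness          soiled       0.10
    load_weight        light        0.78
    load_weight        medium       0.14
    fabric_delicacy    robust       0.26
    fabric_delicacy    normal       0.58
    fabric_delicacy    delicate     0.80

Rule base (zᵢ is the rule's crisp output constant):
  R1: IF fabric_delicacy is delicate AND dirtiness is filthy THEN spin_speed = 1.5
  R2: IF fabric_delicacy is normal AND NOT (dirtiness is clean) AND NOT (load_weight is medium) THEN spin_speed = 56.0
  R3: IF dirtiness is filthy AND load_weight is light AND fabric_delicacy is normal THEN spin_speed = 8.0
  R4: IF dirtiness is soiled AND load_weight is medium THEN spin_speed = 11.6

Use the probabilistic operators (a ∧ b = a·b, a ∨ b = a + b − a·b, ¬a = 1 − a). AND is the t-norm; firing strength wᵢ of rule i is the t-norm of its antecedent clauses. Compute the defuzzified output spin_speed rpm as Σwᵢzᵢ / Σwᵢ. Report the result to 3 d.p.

R1 (z=1.5): delicate=0.80, filthy=0.47; AND[a·b] → w = 0.3760
R2 (z=56.0): normal=0.58, ¬clean=1−0.87=0.13, ¬medium=1−0.14=0.86; AND[a·b] → w = 0.0648
R3 (z=8.0): filthy=0.47, light=0.78, normal=0.58; AND[a·b] → w = 0.2126
R4 (z=11.6): soiled=0.10, medium=0.14; AND[a·b] → w = 0.0140
Weighted average = (0.3760·1.5 + 0.0648·56.0 + 0.2126·8.0 + 0.0140·11.6) / (0.3760 + 0.0648 + 0.2126 + 0.0140)
  = 6.0587 / 0.6675 = 9.077

9.077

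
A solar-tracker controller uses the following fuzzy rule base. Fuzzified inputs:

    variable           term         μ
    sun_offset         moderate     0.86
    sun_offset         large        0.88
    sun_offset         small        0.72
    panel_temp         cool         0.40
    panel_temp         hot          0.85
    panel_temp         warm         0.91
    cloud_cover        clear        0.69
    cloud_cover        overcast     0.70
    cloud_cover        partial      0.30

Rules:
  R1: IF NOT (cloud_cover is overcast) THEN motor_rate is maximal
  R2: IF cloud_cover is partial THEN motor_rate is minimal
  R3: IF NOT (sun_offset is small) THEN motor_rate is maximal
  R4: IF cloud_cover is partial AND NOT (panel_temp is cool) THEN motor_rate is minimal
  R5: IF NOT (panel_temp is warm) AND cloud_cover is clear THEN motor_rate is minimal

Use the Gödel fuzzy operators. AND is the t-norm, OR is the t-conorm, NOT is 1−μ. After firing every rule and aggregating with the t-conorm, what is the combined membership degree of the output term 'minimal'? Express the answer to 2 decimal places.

R1: ¬overcast=1−0.70=0.30 → w = 0.30
R2: partial=0.30 → w = 0.30
R3: ¬small=1−0.72=0.28 → w = 0.28
R4: partial=0.30, ¬cool=1−0.40=0.60; AND[min(a, b)] → w = 0.30
R5: ¬warm=1−0.91=0.09, clear=0.69; AND[min(a, b)] → w = 0.09
Rules with consequent 'minimal': {R2, R4, R5} → strengths 0.30, 0.30, 0.09
Aggregate via t-conorm [max(a, b)]: 0.30

0.30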